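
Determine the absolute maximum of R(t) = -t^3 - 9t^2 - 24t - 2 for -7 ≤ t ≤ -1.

68

The derivative is -3t^2 - 18t - 24, which vanishes at t = -4 and t = -2.
Compare values at every candidate in [-7, -1]: R(-7) = 68, R(-4) = 14, R(-2) = 18, R(-1) = 14.
The maximum over the interval is 68, attained at t = -7.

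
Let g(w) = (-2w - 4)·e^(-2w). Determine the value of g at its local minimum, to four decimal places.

By the product rule, g'(w) = (4w + 6)·e^(-2w). Since e^(-2w) > 0, the only critical point is w = -3/2.
g''(-3/2) has the same sign as 4 > 0, so this is a local minimum.
g(-3/2) = (-1)·e^(3) ≈ -20.0855.

-20.0855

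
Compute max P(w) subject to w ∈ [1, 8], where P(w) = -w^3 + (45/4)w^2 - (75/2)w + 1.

Differentiating, P'(w) = -3w^2 + (45/2)w - 75/2; which vanishes at w = 5/2 and w = 5.
Candidates: P(1) = -105/4, P(5/2) = -609/16, P(5) = -121/4, P(8) = -91.
So the maximum is P(1) = -105/4.

-105/4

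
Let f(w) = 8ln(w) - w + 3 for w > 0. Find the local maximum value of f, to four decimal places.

11.6355

f'(w) = 8/w − 1 = 0 gives w = 8.
f''(w) = -8/w², which is negative for w > 0, so this is a local maximum.
f(8) = 8·ln(8) - 8 + 3 ≈ 11.6355.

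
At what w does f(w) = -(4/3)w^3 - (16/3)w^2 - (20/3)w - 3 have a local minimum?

-5/3

Critical points: f'(w) = -4w^2 - (32/3)w - 20/3 vanishes at w = -5/3, -1.
Since f''(w) = -8w - 32/3, we get f''(-5/3) = 8/3 > 0 ⇒ local minimum; f''(-1) = -8/3 < 0 ⇒ local maximum.
The local minimum is f(-5/3) = -43/81.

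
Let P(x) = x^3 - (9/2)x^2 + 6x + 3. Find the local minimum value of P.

5

P'(x) = 3x^2 - 9x + 6. Setting P'(x) = 0 gives x ∈ {1, 2}.
P''(x) = 6x - 9. P''(1) = -3 < 0 ⇒ local maximum; P''(2) = 3 > 0 ⇒ local minimum.
Thus P has its local minimum at x = 2, with value 5.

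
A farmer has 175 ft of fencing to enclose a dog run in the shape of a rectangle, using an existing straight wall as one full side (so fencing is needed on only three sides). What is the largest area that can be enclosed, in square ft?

30625/8

Let the sides perpendicular to the wall have length x and the parallel side y, so 2x + y = 175 and the area is A = xy = x(175 − 2x).
A'(x) = 175 − 4x = 0 gives x = 175/4, and A''(x) = −4 < 0 confirms a maximum.
Then y = 175 − 2·175/4 = 175/2 and A = 30625/8.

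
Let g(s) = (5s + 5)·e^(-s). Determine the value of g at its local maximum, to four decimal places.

Differentiating with the product rule gives g'(s) = (-5s)·e^(-s). Since e^(-s) > 0, the only critical point is s = 0.
g''(0) has the same sign as -5 < 0, so this is a local maximum.
g(0) = (5)·e^(0) ≈ 5.0000.

5.0000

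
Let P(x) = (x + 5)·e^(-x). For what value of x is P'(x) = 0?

-4

P'(x) = 1·e^(-x) + (x + 5)·(-1)·e^(-x) = (-x - 4)·e^(-x). Since e^(-x) > 0, the only critical point is x = -4.
P''(-4) has the same sign as -1 < 0, so this is a local maximum.
P(-4) = (1)·e^(4) ≈ 54.5982.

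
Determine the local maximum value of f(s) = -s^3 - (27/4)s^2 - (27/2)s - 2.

f'(s) = -3s^2 - (27/2)s - 27/2 = 0 at s = -3, -3/2.
f''(s) = -6s - 27/2. f''(-3) = 9/2 > 0 ⇒ local minimum; f''(-3/2) = -9/2 < 0 ⇒ local maximum.
So the local maximum value is f(-3/2) = 103/16.

103/16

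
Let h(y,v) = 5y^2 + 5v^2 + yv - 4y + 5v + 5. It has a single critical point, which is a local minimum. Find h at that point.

30/11

∂h/∂y = 10y + v - 4 = 0 and ∂h/∂v = y + 10v + 5 = 0, so (y, v) = (5/11, -6/11).
The Hessian has h_{yy} = 10, h_{vv} = 10, h_{yv} = 1, giving D = 99 > 0 with h_{yy} > 0, so the point is a local minimum.
h(5/11, -6/11) = 30/11.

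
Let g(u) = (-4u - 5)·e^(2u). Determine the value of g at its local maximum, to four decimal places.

g'(u) = (-4)·e^(2u) + (-4u - 5)·2·e^(2u) = (-8u - 14)·e^(2u). Since e^(2u) > 0, the only critical point is u = -7/4.
g''(-7/4) has the same sign as -8 < 0, so this is a local maximum.
g(-7/4) = (2)·e^(-7/2) ≈ 0.0604.

0.0604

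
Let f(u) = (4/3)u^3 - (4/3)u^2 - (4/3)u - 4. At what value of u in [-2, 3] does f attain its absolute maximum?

The derivative is 4u^2 - (8/3)u - 4/3, which vanishes at u = -1/3 and u = 1.
Evaluating at the critical points and endpoints: f(-2) = -52/3,  f(-1/3) = -304/81,  f(1) = -16/3,  f(3) = 16.
The maximum over the interval is 16, attained at u = 3.

3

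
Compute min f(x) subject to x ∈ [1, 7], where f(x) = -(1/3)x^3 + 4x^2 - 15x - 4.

-82/3

f'(x) = -x^2 + 8x - 15, which vanishes at x = 3 and x = 5.
Evaluating at the critical points and endpoints: f(1) = -46/3; f(3) = -22; f(5) = -62/3; f(7) = -82/3.
Hence the absolute minimum is -82/3 at x = 7.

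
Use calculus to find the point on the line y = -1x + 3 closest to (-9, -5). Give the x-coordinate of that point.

-1/2

Minimize D(x)^2 = (x + 9)^2 + (-x + 8)^2.
d/dx[D^2] = 2(x + 9) + 2·(-1)·(-x + 8) = 0 ⇒ x = -1/2.
Then y = 7/2 and the distance is √(289/2) ≈ 12.0208.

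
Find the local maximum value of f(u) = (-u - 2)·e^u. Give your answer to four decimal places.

0.0498

Differentiating with the product rule gives f'(u) = (-u - 3)·e^u. Since e^u > 0, the only critical point is u = -3.
f''(-3) has the same sign as -1 < 0, so this is a local maximum.
f(-3) = (1)·e^(-3) ≈ 0.0498.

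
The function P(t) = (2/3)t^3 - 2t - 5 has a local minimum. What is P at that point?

-19/3

P'(t) = 2t^2 - 2. Setting P'(t) = 0 gives t ∈ {-1, 1}.
P''(t) = 4t. P''(-1) = -4 < 0 ⇒ local maximum; P''(1) = 4 > 0 ⇒ local minimum.
The local minimum is P(1) = -19/3.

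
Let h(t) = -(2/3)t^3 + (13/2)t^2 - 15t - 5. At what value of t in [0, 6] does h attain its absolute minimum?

The derivative is -2t^2 + 13t - 15, which vanishes at t = 3/2 and t = 5.
Candidates: h(0) = -5; h(3/2) = -121/8; h(5) = -5/6; h(6) = -5.
Hence the absolute minimum is -121/8 at t = 3/2.

3/2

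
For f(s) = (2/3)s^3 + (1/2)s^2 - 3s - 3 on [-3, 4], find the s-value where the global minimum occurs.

Differentiating, f'(s) = 2s^2 + s - 3; which vanishes at s = -3/2 and s = 1.
Evaluating at the critical points and endpoints: f(-3) = -15/2; f(-3/2) = 3/8; f(1) = -29/6; f(4) = 107/3.
So the minimum is f(-3) = -15/2.

-3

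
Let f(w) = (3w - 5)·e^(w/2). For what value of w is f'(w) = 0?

Differentiating with the product rule gives f'(w) = ((3/2)w + 1/2)·e^(w/2). Since e^(w/2) > 0, the only critical point is w = -1/3.
f''(-1/3) has the same sign as 3/2 > 0, so this is a local minimum.
f(-1/3) = (-6)·e^(-1/6) ≈ -5.0789.

-1/3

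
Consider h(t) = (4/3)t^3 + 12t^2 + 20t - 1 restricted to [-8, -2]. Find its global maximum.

97/3

The derivative is 4t^2 + 24t + 20, whose only zero in [-8, -2] is t = -5.
Evaluating at the critical points and endpoints: h(-8) = -227/3,  h(-5) = 97/3,  h(-2) = -11/3.
So the maximum is h(-5) = 97/3.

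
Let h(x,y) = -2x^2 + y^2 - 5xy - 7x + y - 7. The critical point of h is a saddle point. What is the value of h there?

-73/11

∂h/∂x = -4x - 5y - 7 = 0 and ∂h/∂y = -5x + 2y + 1 = 0, so (x, y) = (-3/11, -13/11).
The Hessian has h_{xx} = -4, h_{yy} = 2, h_{xy} = -5, giving D = -33 < 0, so the point is a saddle point.
h(-3/11, -13/11) = -73/11.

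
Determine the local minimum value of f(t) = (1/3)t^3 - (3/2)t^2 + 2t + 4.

14/3

f'(t) = t^2 - 3t + 2. Setting f'(t) = 0 gives t ∈ {1, 2}.
Second-derivative test with f''(t) = 2t - 3: f''(1) = -1 < 0 ⇒ local maximum; f''(2) = 1 > 0 ⇒ local minimum.
So the local minimum value is f(2) = 14/3.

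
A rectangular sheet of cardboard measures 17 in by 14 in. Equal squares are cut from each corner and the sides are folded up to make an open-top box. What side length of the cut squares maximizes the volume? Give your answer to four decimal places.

With cut size x, the volume is V(x) = x(17 − 2x)(14 − 2x) for 0 < x < 7.
V'(x) = 12x^2 − 124x + 238. Setting V'(x) = 0 gives x ≈ 2.5473 (the root in (0, 7)).
V''(x) = 24x − 124 is negative there, so this is the maximum; V ≈ 270.0707.

2.5473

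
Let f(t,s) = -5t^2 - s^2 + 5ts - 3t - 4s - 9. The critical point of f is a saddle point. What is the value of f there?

∂f/∂t = -10t + 5s - 3 = 0 and ∂f/∂s = 5t - 2s - 4 = 0, so (t, s) = (26/5, 11).
The Hessian has f_{tt} = -10, f_{ss} = -2, f_{ts} = 5, giving D = -5 < 0, so the point is a saddle point.
f(26/5, 11) = -194/5.

-194/5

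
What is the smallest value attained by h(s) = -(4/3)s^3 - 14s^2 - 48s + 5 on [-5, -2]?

Differentiating, h'(s) = -4s^2 - 28s - 48; which vanishes at s = -4 and s = -3.
Compare values at every candidate in [-5, -2]: h(-5) = 185/3, h(-4) = 175/3, h(-3) = 59, h(-2) = 167/3.
The minimum over the interval is 167/3, attained at s = -2.

167/3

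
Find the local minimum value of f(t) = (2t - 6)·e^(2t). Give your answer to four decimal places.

-148.4132

f'(t) = 2·e^(2t) + (2t - 6)·2·e^(2t) = (4t - 10)·e^(2t). Since e^(2t) > 0, the only critical point is t = 5/2.
f''(5/2) has the same sign as 4 > 0, so this is a local minimum.
f(5/2) = (-1)·e^(5) ≈ -148.4132.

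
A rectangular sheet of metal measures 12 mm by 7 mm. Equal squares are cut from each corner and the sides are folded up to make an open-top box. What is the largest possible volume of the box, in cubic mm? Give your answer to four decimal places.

54.1109

With cut size x, the volume is V(x) = x(12 − 2x)(7 − 2x) for 0 < x < 3.5.
V'(x) = 12x^2 − 76x + 84. Setting V'(x) = 0 gives x ≈ 1.4266 (the root in (0, 3.5)).
V''(x) = 24x − 76 is negative there, so this is the maximum; V ≈ 54.1109.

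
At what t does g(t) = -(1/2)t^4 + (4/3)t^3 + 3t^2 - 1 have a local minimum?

g'(t) = -2t^3 + 4t^2 + 6t = 0 at t = -1, 0, 3.
Second-derivative test with g''(t) = -6t^2 + 8t + 6: g''(-1) = -8 < 0 ⇒ local maximum; g''(0) = 6 > 0 ⇒ local minimum; g''(3) = -24 < 0 ⇒ local maximum.
The local minimum is g(0) = -1.

0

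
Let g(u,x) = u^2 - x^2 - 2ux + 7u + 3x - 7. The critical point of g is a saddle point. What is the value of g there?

-27/4

∂g/∂u = 2u - 2x + 7 = 0 and ∂g/∂x = -2u - 2x + 3 = 0, so (u, x) = (-1, 5/2).
The Hessian has g_{uu} = 2, g_{xx} = -2, g_{ux} = -2, giving D = -8 < 0, so the point is a saddle point.
g(-1, 5/2) = -27/4.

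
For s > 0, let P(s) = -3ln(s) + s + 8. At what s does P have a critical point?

3

P'(s) = -3/s + 1 = 0 gives s = 3.
P''(s) = 3/s², which is positive for s > 0, so this is a local minimum.
P(3) = -3·ln(3) + 3 + 8 ≈ 7.7042.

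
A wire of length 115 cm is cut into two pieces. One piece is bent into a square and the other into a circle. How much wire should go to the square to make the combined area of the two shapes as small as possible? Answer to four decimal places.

64.4114

Let x be the length used for the square. Square side x/4; circle radius (115−x)/(2π).
A(x) = (x/4)² + π·((115−x)/(2π))² = x²/16 + (115−x)²/(4π) for 0 ≤ x ≤ 115. A'(x) = x/8 − (115−x)/(2π) = 0 gives x = 4·115/(π+4) ≈ 64.4114.
A'' = 1/8 + 1/(2π) > 0, so this gives the minimum combined area; x ≈ 64.4114 cm to the square.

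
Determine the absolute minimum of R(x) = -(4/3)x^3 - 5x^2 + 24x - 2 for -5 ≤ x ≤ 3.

-278/3

The derivative is -4x^2 - 10x + 24, which vanishes at x = -4 and x = 3/2.
Evaluating at the critical points and endpoints: R(-5) = -241/3; R(-4) = -278/3; R(3/2) = 73/4; R(3) = -11.
So the minimum is R(-4) = -278/3.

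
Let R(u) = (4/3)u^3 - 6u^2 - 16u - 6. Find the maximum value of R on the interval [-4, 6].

8/3

Differentiating, R'(u) = 4u^2 - 12u - 16; which vanishes at u = -1 and u = 4.
Compare values at every candidate in [-4, 6]: R(-4) = -370/3, R(-1) = 8/3, R(4) = -242/3, R(6) = -30.
The maximum over the interval is 8/3, attained at u = -1.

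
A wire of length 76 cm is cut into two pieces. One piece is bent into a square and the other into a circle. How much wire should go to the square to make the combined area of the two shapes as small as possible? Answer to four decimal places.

42.5675

Let x be the length used for the square. Square side x/4; circle radius (76−x)/(2π).
A(x) = (x/4)² + π·((76−x)/(2π))² = x²/16 + (76−x)²/(4π) for 0 ≤ x ≤ 76. A'(x) = x/8 − (76−x)/(2π) = 0 gives x = 4·76/(π+4) ≈ 42.5675.
A'' = 1/8 + 1/(2π) > 0, so this gives the minimum combined area; x ≈ 42.5675 cm to the square.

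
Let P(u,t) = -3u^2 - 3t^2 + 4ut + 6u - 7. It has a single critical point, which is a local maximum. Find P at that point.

∂P/∂u = -6u + 4t + 6 = 0 and ∂P/∂t = 4u - 6t = 0, so (u, t) = (9/5, 6/5).
The Hessian has P_{uu} = -6, P_{tt} = -6, P_{ut} = 4, giving D = 20 > 0 with P_{uu} < 0, so the point is a local maximum.
P(9/5, 6/5) = -8/5.

-8/5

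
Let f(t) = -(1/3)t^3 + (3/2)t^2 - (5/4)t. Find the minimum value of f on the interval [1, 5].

-125/12

Differentiating, f'(t) = -t^2 + 3t - 5/4; whose only zero in [1, 5] is t = 5/2.
Compare values at every candidate in [1, 5]: f(1) = -1/12; f(5/2) = 25/24; f(5) = -125/12.
So the minimum is f(5) = -125/12.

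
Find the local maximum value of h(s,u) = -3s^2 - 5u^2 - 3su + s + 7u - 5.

-124/51

∂h/∂s = -6s - 3u + 1 = 0 and ∂h/∂u = -3s - 10u + 7 = 0, so (s, u) = (-11/51, 13/17).
The Hessian has h_{ss} = -6, h_{uu} = -10, h_{su} = -3, giving D = 51 > 0 with h_{ss} < 0, so the point is a local maximum.
h(-11/51, 13/17) = -124/51.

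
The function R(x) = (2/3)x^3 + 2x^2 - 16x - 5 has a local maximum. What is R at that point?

145/3

R'(x) = 2x^2 + 4x - 16. Setting R'(x) = 0 gives x ∈ {-4, 2}.
Since R''(x) = 4x + 4, we get R''(-4) = -12 < 0 ⇒ local maximum; R''(2) = 12 > 0 ⇒ local minimum.
So the local maximum value is R(-4) = 145/3.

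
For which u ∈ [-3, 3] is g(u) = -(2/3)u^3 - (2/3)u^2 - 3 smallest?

3

Differentiating, g'(u) = -2u^2 - (4/3)u; which vanishes at u = -2/3 and u = 0.
Evaluating at the critical points and endpoints: g(-3) = 9,  g(-2/3) = -251/81,  g(0) = -3,  g(3) = -27.
The minimum over the interval is -27, attained at u = 3.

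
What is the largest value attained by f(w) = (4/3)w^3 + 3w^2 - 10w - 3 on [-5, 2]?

239/12

The derivative is 4w^2 + 6w - 10, which vanishes at w = -5/2 and w = 1.
Candidates: f(-5) = -134/3; f(-5/2) = 239/12; f(1) = -26/3; f(2) = -1/3.
So the maximum is f(-5/2) = 239/12.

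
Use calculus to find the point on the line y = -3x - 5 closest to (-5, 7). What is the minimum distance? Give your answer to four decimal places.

0.9487

Minimize D(x)^2 = (x + 5)^2 + (-3x - 12)^2.
d/dx[D^2] = 2(x + 5) + 2·(-3)·(-3x - 12) = 0 ⇒ x = -41/10.
Then y = 73/10 and the distance is √(9/10) ≈ 0.9487.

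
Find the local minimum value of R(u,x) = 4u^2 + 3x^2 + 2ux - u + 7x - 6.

∂R/∂u = 8u + 2x - 1 = 0 and ∂R/∂x = 2u + 6x + 7 = 0, so (u, x) = (5/11, -29/22).
The Hessian has R_{uu} = 8, R_{xx} = 6, R_{ux} = 2, giving D = 44 > 0 with R_{uu} > 0, so the point is a local minimum.
R(5/11, -29/22) = -477/44.

-477/44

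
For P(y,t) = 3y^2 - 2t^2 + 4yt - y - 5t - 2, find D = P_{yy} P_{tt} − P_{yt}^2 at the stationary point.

∂P/∂y = 6y + 4t - 1 = 0 and ∂P/∂t = 4y - 4t - 5 = 0, so (y, t) = (3/5, -13/20).
The Hessian has P_{yy} = 6, P_{tt} = -4, P_{yt} = 4, giving D = -40 < 0, so the point is a saddle point.
D = (6)·(-4) − (4)^2 = -40.

-40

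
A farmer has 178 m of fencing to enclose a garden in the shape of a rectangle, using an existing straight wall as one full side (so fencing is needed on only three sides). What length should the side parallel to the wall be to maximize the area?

Let the sides perpendicular to the wall have length x and the parallel side y, so 2x + y = 178 and the area is A = xy = x(178 − 2x).
A'(x) = 178 − 4x = 0 gives x = 89/2, and A''(x) = −4 < 0 confirms a maximum.
Then y = 178 − 2·89/2 = 89 and A = 7921/2.

89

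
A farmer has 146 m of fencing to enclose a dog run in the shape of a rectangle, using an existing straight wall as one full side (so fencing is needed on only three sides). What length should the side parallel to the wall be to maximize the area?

Let the sides perpendicular to the wall have length x and the parallel side y, so 2x + y = 146 and the area is A = xy = x(146 − 2x).
A'(x) = 146 − 4x = 0 gives x = 73/2, and A''(x) = −4 < 0 confirms a maximum.
Then y = 146 − 2·73/2 = 73 and A = 5329/2.

73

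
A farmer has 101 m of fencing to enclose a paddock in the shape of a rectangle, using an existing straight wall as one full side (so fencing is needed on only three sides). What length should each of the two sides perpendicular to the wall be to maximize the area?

101/4

Let the sides perpendicular to the wall have length x and the parallel side y, so 2x + y = 101 and the area is A = xy = x(101 − 2x).
A'(x) = 101 − 4x = 0 gives x = 101/4, and A''(x) = −4 < 0 confirms a maximum.
Then y = 101 − 2·101/4 = 101/2 and A = 10201/8.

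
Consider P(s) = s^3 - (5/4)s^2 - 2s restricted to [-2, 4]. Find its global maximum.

Differentiating, P'(s) = 3s^2 - (5/2)s - 2; which vanishes at s = -1/2 and s = 4/3.
Candidates: P(-2) = -9, P(-1/2) = 9/16, P(4/3) = -68/27, P(4) = 36.
So the maximum is P(4) = 36.

36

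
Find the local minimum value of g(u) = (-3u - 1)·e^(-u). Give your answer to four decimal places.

-1.5403

g'(u) = (-3)·e^(-u) + (-3u - 1)·(-1)·e^(-u) = (3u - 2)·e^(-u). Since e^(-u) > 0, the only critical point is u = 2/3.
g''(2/3) has the same sign as 3 > 0, so this is a local minimum.
g(2/3) = (-3)·e^(-2/3) ≈ -1.5403.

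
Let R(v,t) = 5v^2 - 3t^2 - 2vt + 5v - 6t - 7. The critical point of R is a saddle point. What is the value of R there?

-403/64

∂R/∂v = 10v - 2t + 5 = 0 and ∂R/∂t = -2v - 6t - 6 = 0, so (v, t) = (-21/32, -25/32).
The Hessian has R_{vv} = 10, R_{tt} = -6, R_{vt} = -2, giving D = -64 < 0, so the point is a saddle point.
R(-21/32, -25/32) = -403/64.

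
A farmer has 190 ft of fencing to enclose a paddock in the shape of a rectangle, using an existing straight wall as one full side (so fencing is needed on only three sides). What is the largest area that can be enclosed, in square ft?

Let the sides perpendicular to the wall have length x and the parallel side y, so 2x + y = 190 and the area is A = xy = x(190 − 2x).
A'(x) = 190 − 4x = 0 gives x = 95/2, and A''(x) = −4 < 0 confirms a maximum.
Then y = 190 − 2·95/2 = 95 and A = 9025/2.

9025/2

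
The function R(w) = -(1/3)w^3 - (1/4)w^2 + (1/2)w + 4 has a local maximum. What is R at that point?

R'(w) = -w^2 - (1/2)w + 1/2 = 0 at w = -1, 1/2.
R''(w) = -2w - 1/2. R''(-1) = 3/2 > 0 ⇒ local minimum; R''(1/2) = -3/2 < 0 ⇒ local maximum.
The local maximum is R(1/2) = 199/48.

199/48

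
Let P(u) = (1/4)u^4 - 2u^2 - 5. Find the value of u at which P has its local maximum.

0

P'(u) = u^3 - 4u = 0 at u = -2, 0, 2.
Second-derivative test with P''(u) = 3u^2 - 4: P''(-2) = 8 > 0 ⇒ local minimum; P''(0) = -4 < 0 ⇒ local maximum; P''(2) = 8 > 0 ⇒ local minimum.
The local maximum is P(0) = -5.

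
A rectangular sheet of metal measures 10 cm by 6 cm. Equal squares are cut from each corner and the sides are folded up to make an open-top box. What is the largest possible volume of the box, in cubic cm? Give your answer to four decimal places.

32.8353

With cut size x, the volume is V(x) = x(10 − 2x)(6 − 2x) for 0 < x < 3.
V'(x) = 12x^2 − 64x + 60. Setting V'(x) = 0 gives x ≈ 1.2137 (the root in (0, 3)).
V''(x) = 24x − 64 is negative there, so this is the maximum; V ≈ 32.8353.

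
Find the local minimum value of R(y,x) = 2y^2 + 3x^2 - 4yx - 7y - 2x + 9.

∂R/∂y = 4y - 4x - 7 = 0 and ∂R/∂x = -4y + 6x - 2 = 0, so (y, x) = (25/4, 9/2).
The Hessian has R_{yy} = 4, R_{xx} = 6, R_{yx} = -4, giving D = 8 > 0 with R_{yy} > 0, so the point is a local minimum.
R(25/4, 9/2) = -139/8.

-139/8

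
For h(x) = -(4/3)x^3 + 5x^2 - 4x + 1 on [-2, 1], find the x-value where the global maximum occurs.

-2

h'(x) = -4x^2 + 10x - 4, whose only zero in [-2, 1] is x = 1/2.
Compare values at every candidate in [-2, 1]: h(-2) = 119/3, h(1/2) = 1/12, h(1) = 2/3.
The maximum over the interval is 119/3, attained at x = -2.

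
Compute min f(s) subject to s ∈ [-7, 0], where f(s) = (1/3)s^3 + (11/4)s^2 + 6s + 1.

The derivative is s^2 + (11/2)s + 6, which vanishes at s = -4 and s = -3/2.
Evaluating at the critical points and endpoints: f(-7) = -247/12, f(-4) = -1/3, f(-3/2) = -47/16, f(0) = 1.
The minimum over the interval is -247/12, attained at s = -7.

-247/12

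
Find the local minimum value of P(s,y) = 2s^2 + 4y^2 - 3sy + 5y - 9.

-257/23

∂P/∂s = 4s - 3y = 0 and ∂P/∂y = -3s + 8y + 5 = 0, so (s, y) = (-15/23, -20/23).
The Hessian has P_{ss} = 4, P_{yy} = 8, P_{sy} = -3, giving D = 23 > 0 with P_{ss} > 0, so the point is a local minimum.
P(-15/23, -20/23) = -257/23.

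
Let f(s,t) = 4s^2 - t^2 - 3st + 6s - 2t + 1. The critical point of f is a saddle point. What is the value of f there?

∂f/∂s = 8s - 3t + 6 = 0 and ∂f/∂t = -3s - 2t - 2 = 0, so (s, t) = (-18/25, 2/25).
The Hessian has f_{ss} = 8, f_{tt} = -2, f_{st} = -3, giving D = -25 < 0, so the point is a saddle point.
f(-18/25, 2/25) = -31/25.

-31/25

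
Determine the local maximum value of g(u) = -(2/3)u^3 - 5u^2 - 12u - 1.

25/3

Critical points: g'(u) = -2u^2 - 10u - 12 vanishes at u = -3, -2.
Since g''(u) = -4u - 10, we get g''(-3) = 2 > 0 ⇒ local minimum; g''(-2) = -2 < 0 ⇒ local maximum.
Thus g has its local maximum at u = -2, with value 25/3.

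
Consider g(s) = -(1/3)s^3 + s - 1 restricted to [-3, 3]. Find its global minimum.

-7

Differentiating, g'(s) = -s^2 + 1; which vanishes at s = -1 and s = 1.
Candidates: g(-3) = 5; g(-1) = -5/3; g(1) = -1/3; g(3) = -7.
So the minimum is g(3) = -7.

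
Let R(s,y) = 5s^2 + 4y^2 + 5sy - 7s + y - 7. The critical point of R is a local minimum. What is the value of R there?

-621/55

∂R/∂s = 10s + 5y - 7 = 0 and ∂R/∂y = 5s + 8y + 1 = 0, so (s, y) = (61/55, -9/11).
The Hessian has R_{ss} = 10, R_{yy} = 8, R_{sy} = 5, giving D = 55 > 0 with R_{ss} > 0, so the point is a local minimum.
R(61/55, -9/11) = -621/55.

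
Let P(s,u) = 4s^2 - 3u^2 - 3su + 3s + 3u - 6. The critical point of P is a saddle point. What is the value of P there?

∂P/∂s = 8s - 3u + 3 = 0 and ∂P/∂u = -3s - 6u + 3 = 0, so (s, u) = (-3/19, 11/19).
The Hessian has P_{ss} = 8, P_{uu} = -6, P_{su} = -3, giving D = -57 < 0, so the point is a saddle point.
P(-3/19, 11/19) = -102/19.

-102/19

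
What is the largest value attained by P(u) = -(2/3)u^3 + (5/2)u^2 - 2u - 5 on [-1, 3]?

Differentiating, P'(u) = -2u^2 + 5u - 2; which vanishes at u = 1/2 and u = 2.
Compare values at every candidate in [-1, 3]: P(-1) = 1/6,  P(1/2) = -131/24,  P(2) = -13/3,  P(3) = -13/2.
Hence the absolute maximum is 1/6 at u = -1.

1/6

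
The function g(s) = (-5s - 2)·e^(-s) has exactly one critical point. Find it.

By the product rule, g'(s) = (5s - 3)·e^(-s). Since e^(-s) > 0, the only critical point is s = 3/5.
g''(3/5) has the same sign as 5 > 0, so this is a local minimum.
g(3/5) = (-5)·e^(-3/5) ≈ -2.7441.

3/5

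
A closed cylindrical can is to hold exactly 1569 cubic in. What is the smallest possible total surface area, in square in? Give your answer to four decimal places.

With radius r and height h, πr²h = 1569 so h = 1569/(πr²), and S(r) = 2πr² + 2πrh = 2πr² + 2·1569/r.
S'(r) = 4πr − 2·1569/r² = 0 ⇒ r³ = 1569/(2π), so r ≈ 6.2972 and h = 2r ≈ 12.5944.
S''(r) = 4π + 4·1569/r³ > 0, so this is the minimum; S ≈ 747.4747.

747.4747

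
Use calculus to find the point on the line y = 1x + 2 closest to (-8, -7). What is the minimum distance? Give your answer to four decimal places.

Minimize D(x)^2 = (x + 8)^2 + (x + 9)^2.
d/dx[D^2] = 2(x + 8) + 2·1·(x + 9) = 0 ⇒ x = -17/2.
Then y = -13/2 and the distance is √(1/2) ≈ 0.7071.

0.7071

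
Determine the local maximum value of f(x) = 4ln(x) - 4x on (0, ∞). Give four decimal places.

f'(x) = 4/x − 4 = 0 gives x = 1.
f''(x) = -4/x², which is negative for x > 0, so this is a local maximum.
f(1) = 4·ln(1) - 4 ≈ -4.0000.

-4.0000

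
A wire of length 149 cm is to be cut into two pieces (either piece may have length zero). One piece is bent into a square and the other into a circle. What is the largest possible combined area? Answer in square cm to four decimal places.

1766.6994

Let x be the length used for the square. Square side x/4; circle radius (149−x)/(2π).
A(x) = (x/4)² + π·((149−x)/(2π))² = x²/16 + (149−x)²/(4π) for 0 ≤ x ≤ 149. A'(x) = x/8 − (149−x)/(2π) = 0 gives x = 4·149/(π+4) ≈ 83.4548.
A'' > 0, so the interior critical point is a minimum; the maximum is at an endpoint. A(0) = 1766.6994 and A(149) = 1387.5625, so the largest area is 1766.6994.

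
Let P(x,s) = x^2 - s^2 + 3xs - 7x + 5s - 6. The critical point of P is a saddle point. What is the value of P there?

3/13

∂P/∂x = 2x + 3s - 7 = 0 and ∂P/∂s = 3x - 2s + 5 = 0, so (x, s) = (-1/13, 31/13).
The Hessian has P_{xx} = 2, P_{ss} = -2, P_{xs} = 3, giving D = -13 < 0, so the point is a saddle point.
P(-1/13, 31/13) = 3/13.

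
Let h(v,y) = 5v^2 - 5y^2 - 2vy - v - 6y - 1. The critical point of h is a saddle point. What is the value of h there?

∂h/∂v = 10v - 2y - 1 = 0 and ∂h/∂y = -2v - 10y - 6 = 0, so (v, y) = (-1/52, -31/52).
The Hessian has h_{vv} = 10, h_{yy} = -10, h_{vy} = -2, giving D = -104 < 0, so the point is a saddle point.
h(-1/52, -31/52) = 83/104.

83/104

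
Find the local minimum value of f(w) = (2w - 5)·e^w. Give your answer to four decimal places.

-8.9634

f'(w) = 2·e^w + (2w - 5)·1·e^w = (2w - 3)·e^w. Since e^w > 0, the only critical point is w = 3/2.
f''(3/2) has the same sign as 2 > 0, so this is a local minimum.
f(3/2) = (-2)·e^(3/2) ≈ -8.9634.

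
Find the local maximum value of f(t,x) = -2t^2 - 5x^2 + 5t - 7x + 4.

∂f/∂t = -4t + 5 = 0 and ∂f/∂x = -10x - 7 = 0, so (t, x) = (5/4, -7/10).
The Hessian has f_{tt} = -4, f_{xx} = -10, f_{tx} = 0, giving D = 40 > 0 with f_{tt} < 0, so the point is a local maximum.
f(5/4, -7/10) = 383/40.

383/40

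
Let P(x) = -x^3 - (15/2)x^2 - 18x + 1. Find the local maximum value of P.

15

Critical points: P'(x) = -3x^2 - 15x - 18 vanishes at x = -3, -2.
P''(x) = -6x - 15. P''(-3) = 3 > 0 ⇒ local minimum; P''(-2) = -3 < 0 ⇒ local maximum.
Thus P has its local maximum at x = -2, with value 15.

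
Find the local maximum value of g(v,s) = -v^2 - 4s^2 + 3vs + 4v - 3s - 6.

∂g/∂v = -2v + 3s + 4 = 0 and ∂g/∂s = 3v - 8s - 3 = 0, so (v, s) = (23/7, 6/7).
The Hessian has g_{vv} = -2, g_{ss} = -8, g_{vs} = 3, giving D = 7 > 0 with g_{vv} < 0, so the point is a local maximum.
g(23/7, 6/7) = -5/7.

-5/7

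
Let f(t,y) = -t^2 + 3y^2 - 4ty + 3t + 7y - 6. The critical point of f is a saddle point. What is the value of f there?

-53/14

∂f/∂t = -2t - 4y + 3 = 0 and ∂f/∂y = -4t + 6y + 7 = 0, so (t, y) = (23/14, -1/14).
The Hessian has f_{tt} = -2, f_{yy} = 6, f_{ty} = -4, giving D = -28 < 0, so the point is a saddle point.
f(23/14, -1/14) = -53/14.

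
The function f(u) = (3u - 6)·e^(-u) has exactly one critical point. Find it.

3

Differentiating with the product rule gives f'(u) = (-3u + 9)·e^(-u). Since e^(-u) > 0, the only critical point is u = 3.
f''(3) has the same sign as -3 < 0, so this is a local maximum.
f(3) = (3)·e^(-3) ≈ 0.1494.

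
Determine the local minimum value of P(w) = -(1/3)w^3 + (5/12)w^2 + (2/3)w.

-3/16

P'(w) = -w^2 + (5/6)w + 2/3. Setting P'(w) = 0 gives w ∈ {-1/2, 4/3}.
Since P''(w) = -2w + 5/6, we get P''(-1/2) = 11/6 > 0 ⇒ local minimum; P''(4/3) = -11/6 < 0 ⇒ local maximum.
So the local minimum value is P(-1/2) = -3/16.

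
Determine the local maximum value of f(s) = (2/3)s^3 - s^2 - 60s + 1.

578/3

f'(s) = 2s^2 - 2s - 60. Setting f'(s) = 0 gives s ∈ {-5, 6}.
Second-derivative test with f''(s) = 4s - 2: f''(-5) = -22 < 0 ⇒ local maximum; f''(6) = 22 > 0 ⇒ local minimum.
The local maximum is f(-5) = 578/3.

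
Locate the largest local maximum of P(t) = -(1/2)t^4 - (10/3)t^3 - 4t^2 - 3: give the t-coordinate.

Critical points: P'(t) = -2t^3 - 10t^2 - 8t vanishes at t = -4, -1, 0.
P''(t) = -6t^2 - 20t - 8. P''(-4) = -24 < 0 ⇒ local maximum; P''(-1) = 6 > 0 ⇒ local minimum; P''(0) = -8 < 0 ⇒ local maximum.
So the largest local maximum value is P(-4) = 55/3.

-4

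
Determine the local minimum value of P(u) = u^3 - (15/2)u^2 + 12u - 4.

P'(u) = 3u^2 - 15u + 12 = 0 at u = 1, 4.
P''(u) = 6u - 15. P''(1) = -9 < 0 ⇒ local maximum; P''(4) = 9 > 0 ⇒ local minimum.
Thus P has its local minimum at u = 4, with value -12.

-12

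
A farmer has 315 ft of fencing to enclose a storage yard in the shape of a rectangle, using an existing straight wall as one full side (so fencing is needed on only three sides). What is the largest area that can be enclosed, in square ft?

99225/8

Let the sides perpendicular to the wall have length x and the parallel side y, so 2x + y = 315 and the area is A = xy = x(315 − 2x).
A'(x) = 315 − 4x = 0 gives x = 315/4, and A''(x) = −4 < 0 confirms a maximum.
Then y = 315 − 2·315/4 = 315/2 and A = 99225/8.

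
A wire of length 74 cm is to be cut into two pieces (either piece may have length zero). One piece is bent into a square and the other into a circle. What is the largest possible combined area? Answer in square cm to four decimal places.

435.7662

Let x be the length used for the square. Square side x/4; circle radius (74−x)/(2π).
A(x) = (x/4)² + π·((74−x)/(2π))² = x²/16 + (74−x)²/(4π) for 0 ≤ x ≤ 74. A'(x) = x/8 − (74−x)/(2π) = 0 gives x = 4·74/(π+4) ≈ 41.4473.
A'' > 0, so the interior critical point is a minimum; the maximum is at an endpoint. A(0) = 435.7662 and A(74) = 342.2500, so the largest area is 435.7662.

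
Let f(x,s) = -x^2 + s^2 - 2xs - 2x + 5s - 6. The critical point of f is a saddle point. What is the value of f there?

-89/8

∂f/∂x = -2x - 2s - 2 = 0 and ∂f/∂s = -2x + 2s + 5 = 0, so (x, s) = (3/4, -7/4).
The Hessian has f_{xx} = -2, f_{ss} = 2, f_{xs} = -2, giving D = -8 < 0, so the point is a saddle point.
f(3/4, -7/4) = -89/8.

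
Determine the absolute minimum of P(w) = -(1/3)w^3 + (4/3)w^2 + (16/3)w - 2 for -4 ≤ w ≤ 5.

-482/81

Differentiating, P'(w) = -w^2 + (8/3)w + 16/3; which vanishes at w = -4/3 and w = 4.
Evaluating at the critical points and endpoints: P(-4) = 58/3, P(-4/3) = -482/81, P(4) = 58/3, P(5) = 49/3.
Hence the absolute minimum is -482/81 at w = -4/3.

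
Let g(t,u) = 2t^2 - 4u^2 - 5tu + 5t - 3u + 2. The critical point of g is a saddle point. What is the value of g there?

∂g/∂t = 4t - 5u + 5 = 0 and ∂g/∂u = -5t - 8u - 3 = 0, so (t, u) = (-55/57, 13/57).
The Hessian has g_{tt} = 4, g_{uu} = -8, g_{tu} = -5, giving D = -57 < 0, so the point is a saddle point.
g(-55/57, 13/57) = -43/57.

-43/57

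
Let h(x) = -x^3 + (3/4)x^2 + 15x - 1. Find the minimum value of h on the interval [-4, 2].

The derivative is -3x^2 + (3/2)x + 15, whose only zero in [-4, 2] is x = -2.
Compare values at every candidate in [-4, 2]: h(-4) = 15,  h(-2) = -20,  h(2) = 24.
So the minimum is h(-2) = -20.

-20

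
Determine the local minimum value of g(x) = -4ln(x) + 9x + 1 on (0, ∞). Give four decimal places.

8.2437

g'(x) = -4/x + 9 = 0 gives x = 4/9.
g''(x) = 4/x², which is positive for x > 0, so this is a local minimum.
g(4/9) = -4·ln(4/9) + 4 + 1 ≈ 8.2437.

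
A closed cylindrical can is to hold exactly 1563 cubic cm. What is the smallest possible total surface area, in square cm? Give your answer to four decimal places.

With radius r and height h, πr²h = 1563 so h = 1563/(πr²), and S(r) = 2πr² + 2πrh = 2πr² + 2·1563/r.
S'(r) = 4πr − 2·1563/r² = 0 ⇒ r³ = 1563/(2π), so r ≈ 6.2892 and h = 2r ≈ 12.5783.
S''(r) = 4π + 4·1563/r³ > 0, so this is the minimum; S ≈ 745.5679.

745.5679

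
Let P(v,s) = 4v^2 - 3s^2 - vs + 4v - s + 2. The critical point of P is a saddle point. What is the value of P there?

∂P/∂v = 8v - s + 4 = 0 and ∂P/∂s = -v - 6s - 1 = 0, so (v, s) = (-25/49, -4/49).
The Hessian has P_{vv} = 8, P_{ss} = -6, P_{vs} = -1, giving D = -49 < 0, so the point is a saddle point.
P(-25/49, -4/49) = 50/49.

50/49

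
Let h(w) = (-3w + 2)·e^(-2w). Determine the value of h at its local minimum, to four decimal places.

-0.1455

Differentiating with the product rule gives h'(w) = (6w - 7)·e^(-2w). Since e^(-2w) > 0, the only critical point is w = 7/6.
h''(7/6) has the same sign as 6 > 0, so this is a local minimum.
h(7/6) = (-3/2)·e^(-7/3) ≈ -0.1455.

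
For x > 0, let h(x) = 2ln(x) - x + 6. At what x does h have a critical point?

2

h'(x) = 2/x − 1 = 0 gives x = 2.
h''(x) = -2/x², which is negative for x > 0, so this is a local maximum.
h(2) = 2·ln(2) - 2 + 6 ≈ 5.3863.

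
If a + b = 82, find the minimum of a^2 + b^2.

With a + b = 82, a^2 + b^2 = a^2 + (82 − a)^2.
The derivative 2a − 2(82 − a) = 4a − 164 vanishes at a = 41; second derivative 4 > 0, a minimum.
The minimum is 2·(41)^2 = 3362.

3362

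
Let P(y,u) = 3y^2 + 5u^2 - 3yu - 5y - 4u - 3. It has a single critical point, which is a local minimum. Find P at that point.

-386/51

∂P/∂y = 6y - 3u - 5 = 0 and ∂P/∂u = -3y + 10u - 4 = 0, so (y, u) = (62/51, 13/17).
The Hessian has P_{yy} = 6, P_{uu} = 10, P_{yu} = -3, giving D = 51 > 0 with P_{yy} > 0, so the point is a local minimum.
P(62/51, 13/17) = -386/51.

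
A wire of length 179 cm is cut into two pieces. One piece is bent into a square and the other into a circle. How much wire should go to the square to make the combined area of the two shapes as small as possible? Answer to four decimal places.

Let x be the length used for the square. Square side x/4; circle radius (179−x)/(2π).
A(x) = (x/4)² + π·((179−x)/(2π))² = x²/16 + (179−x)²/(4π) for 0 ≤ x ≤ 179. A'(x) = x/8 − (179−x)/(2π) = 0 gives x = 4·179/(π+4) ≈ 100.2577.
A'' = 1/8 + 1/(2π) > 0, so this gives the minimum combined area; x ≈ 100.2577 cm to the square.

100.2577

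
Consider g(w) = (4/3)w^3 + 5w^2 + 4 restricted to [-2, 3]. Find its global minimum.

4

g'(w) = 4w^2 + 10w, whose only zero in [-2, 3] is w = 0.
Evaluating at the critical points and endpoints: g(-2) = 40/3, g(0) = 4, g(3) = 85.
The minimum over the interval is 4, attained at w = 0.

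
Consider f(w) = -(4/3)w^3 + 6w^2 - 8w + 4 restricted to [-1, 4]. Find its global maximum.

f'(w) = -4w^2 + 12w - 8, which vanishes at w = 1 and w = 2.
Compare values at every candidate in [-1, 4]: f(-1) = 58/3; f(1) = 2/3; f(2) = 4/3; f(4) = -52/3.
So the maximum is f(-1) = 58/3.

58/3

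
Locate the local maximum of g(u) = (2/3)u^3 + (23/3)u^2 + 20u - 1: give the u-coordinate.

-6

g'(u) = 2u^2 + (46/3)u + 20. Setting g'(u) = 0 gives u ∈ {-6, -5/3}.
g''(u) = 4u + 46/3. g''(-6) = -26/3 < 0 ⇒ local maximum; g''(-5/3) = 26/3 > 0 ⇒ local minimum.
So the local maximum value is g(-6) = 11.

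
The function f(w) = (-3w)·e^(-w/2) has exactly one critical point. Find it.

By the product rule, f'(w) = ((3/2)w - 3)·e^(-w/2). Since e^(-w/2) > 0, the only critical point is w = 2.
f''(2) has the same sign as 3/2 > 0, so this is a local minimum.
f(2) = (-6)·e^(-1) ≈ -2.2073.

2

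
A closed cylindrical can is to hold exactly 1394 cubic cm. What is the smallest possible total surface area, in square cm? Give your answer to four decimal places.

690.8065

With radius r and height h, πr²h = 1394 so h = 1394/(πr²), and S(r) = 2πr² + 2πrh = 2πr² + 2·1394/r.
S'(r) = 4πr − 2·1394/r² = 0 ⇒ r³ = 1394/(2π), so r ≈ 6.0538 and h = 2r ≈ 12.1076.
S''(r) = 4π + 4·1394/r³ > 0, so this is the minimum; S ≈ 690.8065.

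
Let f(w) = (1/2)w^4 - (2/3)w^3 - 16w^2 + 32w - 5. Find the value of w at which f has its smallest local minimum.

-4

f'(w) = 2w^3 - 2w^2 - 32w + 32. Setting f'(w) = 0 gives w ∈ {-4, 1, 4}.
Since f''(w) = 6w^2 - 4w - 32, we get f''(-4) = 80 > 0 ⇒ local minimum; f''(1) = -30 < 0 ⇒ local maximum; f''(4) = 48 > 0 ⇒ local minimum.
Thus f has its smallest local minimum at w = -4, with value -655/3.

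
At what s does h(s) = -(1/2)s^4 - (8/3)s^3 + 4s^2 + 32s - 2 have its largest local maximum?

Critical points: h'(s) = -2s^3 - 8s^2 + 8s + 32 vanishes at s = -4, -2, 2.
h''(s) = -6s^2 - 16s + 8. h''(-4) = -24 < 0 ⇒ local maximum; h''(-2) = 16 > 0 ⇒ local minimum; h''(2) = -48 < 0 ⇒ local maximum.
The largest local maximum is h(2) = 146/3.

2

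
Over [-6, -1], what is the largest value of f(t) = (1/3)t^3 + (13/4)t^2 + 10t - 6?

-157/12

The derivative is t^2 + (13/2)t + 10, which vanishes at t = -4 and t = -5/2.
Compare values at every candidate in [-6, -1]: f(-6) = -21, f(-4) = -46/3, f(-5/2) = -763/48, f(-1) = -157/12.
Hence the absolute maximum is -157/12 at t = -1.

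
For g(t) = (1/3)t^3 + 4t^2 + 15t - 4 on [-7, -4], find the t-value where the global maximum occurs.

-5

The derivative is t^2 + 8t + 15, whose only zero in [-7, -4] is t = -5.
Candidates: g(-7) = -82/3, g(-5) = -62/3, g(-4) = -64/3.
The maximum over the interval is -62/3, attained at t = -5.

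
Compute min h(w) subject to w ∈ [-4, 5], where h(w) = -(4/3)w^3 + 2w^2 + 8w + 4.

-218/3

Differentiating, h'(w) = -4w^2 + 4w + 8; which vanishes at w = -1 and w = 2.
Evaluating at the critical points and endpoints: h(-4) = 268/3; h(-1) = -2/3; h(2) = 52/3; h(5) = -218/3.
The minimum over the interval is -218/3, attained at w = 5.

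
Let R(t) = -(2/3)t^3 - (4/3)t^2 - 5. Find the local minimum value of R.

Critical points: R'(t) = -2t^2 - (8/3)t vanishes at t = -4/3, 0.
Since R''(t) = -4t - 8/3, we get R''(-4/3) = 8/3 > 0 ⇒ local minimum; R''(0) = -8/3 < 0 ⇒ local maximum.
Thus R has its local minimum at t = -4/3, with value -469/81.

-469/81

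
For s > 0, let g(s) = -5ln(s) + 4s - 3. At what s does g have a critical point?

5/4

g'(s) = -5/s + 4 = 0 gives s = 5/4.
g''(s) = 5/s², which is positive for s > 0, so this is a local minimum.
g(5/4) = -5·ln(5/4) + 5 - 3 ≈ 0.8843.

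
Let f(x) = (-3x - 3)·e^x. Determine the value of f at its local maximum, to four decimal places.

0.4060

By the product rule, f'(x) = (-3x - 6)·e^x. Since e^x > 0, the only critical point is x = -2.
f''(-2) has the same sign as -3 < 0, so this is a local maximum.
f(-2) = (3)·e^(-2) ≈ 0.4060.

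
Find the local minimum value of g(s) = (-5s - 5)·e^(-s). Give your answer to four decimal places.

-5.0000

Differentiating with the product rule gives g'(s) = (5s)·e^(-s). Since e^(-s) > 0, the only critical point is s = 0.
g''(0) has the same sign as 5 > 0, so this is a local minimum.
g(0) = (-5)·e^(0) ≈ -5.0000.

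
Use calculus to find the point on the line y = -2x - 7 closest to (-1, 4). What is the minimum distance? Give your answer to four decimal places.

4.0249

Minimize D(x)^2 = (x + 1)^2 + (-2x - 11)^2.
d/dx[D^2] = 2(x + 1) + 2·(-2)·(-2x - 11) = 0 ⇒ x = -23/5.
Then y = 11/5 and the distance is √(81/5) ≈ 4.0249.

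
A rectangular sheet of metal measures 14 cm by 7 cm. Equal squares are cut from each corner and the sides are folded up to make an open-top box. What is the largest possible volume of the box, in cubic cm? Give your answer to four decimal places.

66.0104

With cut size x, the volume is V(x) = x(14 − 2x)(7 − 2x) for 0 < x < 3.5.
V'(x) = 12x^2 − 84x + 98. Setting V'(x) = 0 gives x ≈ 1.4793 (the root in (0, 3.5)).
V''(x) = 24x − 84 is negative there, so this is the maximum; V ≈ 66.0104.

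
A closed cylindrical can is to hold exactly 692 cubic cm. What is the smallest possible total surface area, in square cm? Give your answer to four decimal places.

433.0971

With radius r and height h, πr²h = 692 so h = 692/(πr²), and S(r) = 2πr² + 2πrh = 2πr² + 2·692/r.
S'(r) = 4πr − 2·692/r² = 0 ⇒ r³ = 692/(2π), so r ≈ 4.7934 and h = 2r ≈ 9.5868.
S''(r) = 4π + 4·692/r³ > 0, so this is the minimum; S ≈ 433.0971.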